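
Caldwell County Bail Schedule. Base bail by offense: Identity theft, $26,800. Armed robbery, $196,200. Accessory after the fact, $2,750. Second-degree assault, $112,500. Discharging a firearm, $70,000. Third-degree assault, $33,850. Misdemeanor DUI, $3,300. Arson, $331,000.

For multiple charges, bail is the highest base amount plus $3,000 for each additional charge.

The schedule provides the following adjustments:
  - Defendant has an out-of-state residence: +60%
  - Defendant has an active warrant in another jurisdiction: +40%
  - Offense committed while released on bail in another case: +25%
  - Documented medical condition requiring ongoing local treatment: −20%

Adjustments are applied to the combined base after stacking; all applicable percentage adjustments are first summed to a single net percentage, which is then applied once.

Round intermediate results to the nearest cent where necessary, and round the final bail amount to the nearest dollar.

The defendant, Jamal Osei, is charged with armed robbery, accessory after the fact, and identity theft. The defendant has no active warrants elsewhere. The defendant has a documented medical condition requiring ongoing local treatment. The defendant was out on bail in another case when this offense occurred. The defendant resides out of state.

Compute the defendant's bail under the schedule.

$333,630

Base amounts from the schedule: armed robbery $196,200; accessory after the fact $2,750; identity theft $26,800.
Stacking rule: highest base plus $3,000 per additional charge. Highest is armed robbery at $196,200; 2 additional charges → +$6,000. Combined base = $202,200.
Net percentage adjustment: +60% +25% −20% = +65%. $202,200 × 1.65 = $333,630.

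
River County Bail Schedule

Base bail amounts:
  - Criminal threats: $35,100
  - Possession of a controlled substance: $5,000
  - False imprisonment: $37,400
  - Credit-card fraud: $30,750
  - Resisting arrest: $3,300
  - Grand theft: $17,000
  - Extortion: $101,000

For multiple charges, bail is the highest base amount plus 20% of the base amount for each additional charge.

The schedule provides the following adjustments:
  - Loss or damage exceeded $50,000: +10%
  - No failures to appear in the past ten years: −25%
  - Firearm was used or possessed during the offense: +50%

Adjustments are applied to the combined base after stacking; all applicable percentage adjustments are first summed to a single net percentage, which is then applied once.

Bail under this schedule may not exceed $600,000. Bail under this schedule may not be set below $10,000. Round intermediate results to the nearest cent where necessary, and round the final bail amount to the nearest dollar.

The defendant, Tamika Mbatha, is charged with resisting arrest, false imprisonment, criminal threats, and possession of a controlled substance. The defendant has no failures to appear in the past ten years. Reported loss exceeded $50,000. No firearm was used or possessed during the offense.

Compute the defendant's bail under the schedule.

Base amounts from the schedule: resisting arrest $3,300; false imprisonment $37,400; criminal threats $35,100; possession of a controlled substance $5,000.
Stacking rule: highest base plus 20% of each additional charge. Highest is false imprisonment at $37,400. Additional: $3,300 × 20% = $660; $35,100 × 20% = $7,020; $5,000 × 20% = $1,000. Combined base = $37,400 + $8,680 = $46,080.
Net percentage adjustment: +10% −25% = −15%. $46,080 × 0.85 = $39,168.
$39,168 is within the $600,000 maximum.
$39,168 is at or above the $10,000 minimum.

$39,168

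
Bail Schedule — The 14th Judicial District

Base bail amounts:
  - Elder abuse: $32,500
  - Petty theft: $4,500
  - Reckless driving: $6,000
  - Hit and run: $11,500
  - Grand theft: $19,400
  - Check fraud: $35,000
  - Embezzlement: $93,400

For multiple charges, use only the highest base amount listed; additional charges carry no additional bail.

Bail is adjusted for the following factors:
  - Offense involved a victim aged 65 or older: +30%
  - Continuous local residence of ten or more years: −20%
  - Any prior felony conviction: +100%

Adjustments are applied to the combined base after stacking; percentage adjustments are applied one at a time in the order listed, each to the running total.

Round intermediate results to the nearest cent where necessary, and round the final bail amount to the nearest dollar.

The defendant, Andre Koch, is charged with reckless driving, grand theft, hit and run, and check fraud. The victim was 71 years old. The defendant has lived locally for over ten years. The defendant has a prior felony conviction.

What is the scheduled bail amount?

$72,800

Base amounts from the schedule: reckless driving $6,000; grand theft $19,400; hit and run $11,500; check fraud $35,000.
Stacking rule: use the highest base only. Highest is check fraud at $35,000. Combined base = $35,000.
Offense involved a victim aged 65 or older (+30%): $35,000 × 1.3 = $45,500.
Continuous local residence of ten or more years (−20%): $45,500 × 0.8 = $36,400.
Any prior felony conviction (+100%): $36,400 × 2 = $72,800.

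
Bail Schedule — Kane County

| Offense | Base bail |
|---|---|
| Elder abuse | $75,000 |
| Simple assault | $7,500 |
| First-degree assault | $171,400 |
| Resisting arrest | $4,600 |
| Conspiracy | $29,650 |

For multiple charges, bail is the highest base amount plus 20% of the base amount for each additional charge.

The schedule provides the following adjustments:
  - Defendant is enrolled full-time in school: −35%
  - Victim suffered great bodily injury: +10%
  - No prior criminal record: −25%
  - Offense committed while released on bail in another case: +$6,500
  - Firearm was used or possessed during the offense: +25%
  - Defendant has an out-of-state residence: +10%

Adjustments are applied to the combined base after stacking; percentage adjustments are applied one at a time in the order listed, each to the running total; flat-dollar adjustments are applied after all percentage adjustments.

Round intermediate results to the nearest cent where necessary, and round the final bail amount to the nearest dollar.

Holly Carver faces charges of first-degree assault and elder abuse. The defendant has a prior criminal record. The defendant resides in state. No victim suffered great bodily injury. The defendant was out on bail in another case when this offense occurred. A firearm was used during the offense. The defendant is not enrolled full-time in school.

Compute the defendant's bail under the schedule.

Base amounts from the schedule: first-degree assault $171,400; elder abuse $75,000.
Stacking rule: highest base plus 20% of each additional charge. Highest is first-degree assault at $171,400. Additional: $75,000 × 20% = $15,000. Combined base = $171,400 + $15,000 = $186,400.
Firearm was used or possessed during the offense (+25%): $186,400 × 1.25 = $233,000.
Offense committed while released on bail in another case (+$6,500 flat): $233,000 + $6,500 = $239,500.

$239,500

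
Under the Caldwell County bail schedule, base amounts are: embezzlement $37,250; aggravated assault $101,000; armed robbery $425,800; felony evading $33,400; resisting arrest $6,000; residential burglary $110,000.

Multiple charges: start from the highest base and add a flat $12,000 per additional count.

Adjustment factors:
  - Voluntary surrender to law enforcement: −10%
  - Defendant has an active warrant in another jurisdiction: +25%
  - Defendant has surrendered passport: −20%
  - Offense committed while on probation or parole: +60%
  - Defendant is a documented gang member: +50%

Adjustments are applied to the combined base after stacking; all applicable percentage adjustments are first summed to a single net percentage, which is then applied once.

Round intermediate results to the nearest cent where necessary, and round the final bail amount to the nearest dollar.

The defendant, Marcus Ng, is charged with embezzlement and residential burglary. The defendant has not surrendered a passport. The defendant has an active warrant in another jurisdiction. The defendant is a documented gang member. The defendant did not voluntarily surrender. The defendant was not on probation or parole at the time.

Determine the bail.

Base amounts from the schedule: embezzlement $37,250; residential burglary $110,000.
Stacking rule: highest base plus $12,000 per additional charge. Highest is residential burglary at $110,000; 1 additional charge → +$12,000. Combined base = $122,000.
Net percentage adjustment: +25% +50% = +75%. $122,000 × 1.75 = $213,500.

$213,500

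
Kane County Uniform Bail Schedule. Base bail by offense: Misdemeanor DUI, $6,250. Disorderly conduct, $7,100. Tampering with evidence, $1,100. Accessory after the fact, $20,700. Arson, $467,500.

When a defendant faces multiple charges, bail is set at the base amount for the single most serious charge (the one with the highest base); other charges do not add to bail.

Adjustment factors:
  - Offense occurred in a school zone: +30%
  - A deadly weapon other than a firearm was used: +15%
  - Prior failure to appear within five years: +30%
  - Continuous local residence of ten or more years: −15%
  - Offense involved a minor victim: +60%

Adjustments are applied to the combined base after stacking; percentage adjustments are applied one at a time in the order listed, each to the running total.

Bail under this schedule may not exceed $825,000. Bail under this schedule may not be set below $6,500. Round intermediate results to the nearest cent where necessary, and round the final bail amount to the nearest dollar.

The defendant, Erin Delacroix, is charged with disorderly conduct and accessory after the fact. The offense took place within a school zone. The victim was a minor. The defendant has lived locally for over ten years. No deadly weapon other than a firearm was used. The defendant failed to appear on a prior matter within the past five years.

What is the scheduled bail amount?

Base amounts from the schedule: disorderly conduct $7,100; accessory after the fact $20,700.
Stacking rule: use the highest base only. Highest is accessory after the fact at $20,700. Combined base = $20,700.
Offense occurred in a school zone (+30%): $20,700 × 1.3 = $26,910.
Prior failure to appear within five years (+30%): $26,910 × 1.3 = $34,983.
Continuous local residence of ten or more years (−15%): $34,983 × 0.85 = $29,735.55.
Offense involved a minor victim (+60%): $29,735.55 × 1.6 = $47,576.88.
$47,576.88 is within the $825,000 maximum.
$47,576.88 is at or above the $6,500 minimum.
Rounded to the nearest dollar: $47,577.

$47,577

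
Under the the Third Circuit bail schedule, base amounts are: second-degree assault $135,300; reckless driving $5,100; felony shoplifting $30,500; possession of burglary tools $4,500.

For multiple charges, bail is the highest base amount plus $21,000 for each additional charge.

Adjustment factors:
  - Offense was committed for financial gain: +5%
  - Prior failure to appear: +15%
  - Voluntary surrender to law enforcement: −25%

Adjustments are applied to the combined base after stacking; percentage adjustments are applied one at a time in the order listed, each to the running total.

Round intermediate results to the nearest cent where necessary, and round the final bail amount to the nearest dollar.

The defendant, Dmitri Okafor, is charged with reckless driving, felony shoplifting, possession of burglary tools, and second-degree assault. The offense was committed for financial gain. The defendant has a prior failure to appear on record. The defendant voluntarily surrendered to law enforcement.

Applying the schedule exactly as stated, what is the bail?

$179,585

Base amounts from the schedule: reckless driving $5,100; felony shoplifting $30,500; possession of burglary tools $4,500; second-degree assault $135,300.
Stacking rule: highest base plus $21,000 per additional charge. Highest is second-degree assault at $135,300; 3 additional charges → +$63,000. Combined base = $198,300.
Offense was committed for financial gain (+5%): $198,300 × 1.05 = $208,215.
Prior failure to appear (+15%): $208,215 × 1.15 = $239,447.25.
Voluntary surrender to law enforcement (−25%): $239,447.25 × 0.75 = $179,585.44.
Rounded to the nearest dollar: $179,585.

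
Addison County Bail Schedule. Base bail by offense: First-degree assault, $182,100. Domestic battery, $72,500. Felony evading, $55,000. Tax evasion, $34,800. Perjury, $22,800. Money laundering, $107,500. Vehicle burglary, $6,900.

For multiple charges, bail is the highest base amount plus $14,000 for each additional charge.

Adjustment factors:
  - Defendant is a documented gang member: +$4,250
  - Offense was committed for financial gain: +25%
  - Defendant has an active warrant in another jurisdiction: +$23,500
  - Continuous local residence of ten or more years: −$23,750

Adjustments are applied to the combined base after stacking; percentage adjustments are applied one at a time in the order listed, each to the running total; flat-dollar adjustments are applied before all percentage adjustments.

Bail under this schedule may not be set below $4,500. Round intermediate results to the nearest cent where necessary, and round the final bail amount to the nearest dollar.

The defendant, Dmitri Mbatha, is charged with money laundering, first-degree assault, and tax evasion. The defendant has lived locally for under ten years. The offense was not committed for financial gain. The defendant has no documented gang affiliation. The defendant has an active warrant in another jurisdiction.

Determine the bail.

Base amounts from the schedule: money laundering $107,500; first-degree assault $182,100; tax evasion $34,800.
Stacking rule: highest base plus $14,000 per additional charge. Highest is first-degree assault at $182,100; 2 additional charges → +$28,000. Combined base = $210,100.
Defendant has an active warrant in another jurisdiction (+$23,500 flat): $210,100 + $23,500 = $233,600.
$233,600 is at or above the $4,500 minimum.

$233,600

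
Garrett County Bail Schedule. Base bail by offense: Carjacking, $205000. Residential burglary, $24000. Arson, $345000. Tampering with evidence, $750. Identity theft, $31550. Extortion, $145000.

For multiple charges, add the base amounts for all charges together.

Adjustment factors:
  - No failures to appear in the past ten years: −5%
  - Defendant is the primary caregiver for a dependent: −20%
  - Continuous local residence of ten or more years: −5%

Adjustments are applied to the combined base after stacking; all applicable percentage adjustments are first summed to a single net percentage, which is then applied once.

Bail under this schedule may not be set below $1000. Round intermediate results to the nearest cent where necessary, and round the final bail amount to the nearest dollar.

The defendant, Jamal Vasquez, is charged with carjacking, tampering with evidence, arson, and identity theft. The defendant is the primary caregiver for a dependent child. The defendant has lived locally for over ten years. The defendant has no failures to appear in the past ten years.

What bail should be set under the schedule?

Base amounts from the schedule: carjacking $205000; tampering with evidence $750; arson $345000; identity theft $31550.
Stacking rule: sum of all bases. $205000 + $750 + $345000 + $31550 = $582300.
Net percentage adjustment: −5% −20% −5% = −30%. $582300 × 0.7 = $407610.
$407610 is at or above the $1000 minimum.

$407610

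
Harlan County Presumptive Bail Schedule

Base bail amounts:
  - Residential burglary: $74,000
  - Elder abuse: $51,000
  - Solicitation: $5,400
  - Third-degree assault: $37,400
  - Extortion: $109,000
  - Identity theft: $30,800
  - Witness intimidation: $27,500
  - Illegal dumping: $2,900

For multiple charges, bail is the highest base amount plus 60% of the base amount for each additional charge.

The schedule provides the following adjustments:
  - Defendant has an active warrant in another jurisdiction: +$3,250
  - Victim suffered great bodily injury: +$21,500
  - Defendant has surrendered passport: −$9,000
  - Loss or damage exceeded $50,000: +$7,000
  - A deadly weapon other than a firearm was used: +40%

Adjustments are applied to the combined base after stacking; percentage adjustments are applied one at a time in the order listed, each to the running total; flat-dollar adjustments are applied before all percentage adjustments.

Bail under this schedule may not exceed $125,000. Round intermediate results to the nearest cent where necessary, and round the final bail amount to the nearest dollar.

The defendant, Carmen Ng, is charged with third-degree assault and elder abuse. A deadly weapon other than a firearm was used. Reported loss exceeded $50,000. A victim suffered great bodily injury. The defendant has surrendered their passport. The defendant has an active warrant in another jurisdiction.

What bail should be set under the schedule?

Base amounts from the schedule: third-degree assault $37,400; elder abuse $51,000.
Stacking rule: highest base plus 60% of each additional charge. Highest is elder abuse at $51,000. Additional: $37,400 × 60% = $22,440. Combined base = $51,000 + $22,440 = $73,440.
Defendant has an active warrant in another jurisdiction (+$3,250 flat): $73,440 + $3,250 = $76,690.
Victim suffered great bodily injury (+$21,500 flat): $76,690 + $21,500 = $98,190.
Defendant has surrendered passport (−$9,000 flat): $98,190 − $9,000 = $89,190.
Loss or damage exceeded $50,000 (+$7,000 flat): $89,190 + $7,000 = $96,190.
A deadly weapon other than a firearm was used (+40%): $96,190 × 1.4 = $134,666.
Result $134,666 exceeds the maximum of $125,000; bail is capped at $125,000.

$125,000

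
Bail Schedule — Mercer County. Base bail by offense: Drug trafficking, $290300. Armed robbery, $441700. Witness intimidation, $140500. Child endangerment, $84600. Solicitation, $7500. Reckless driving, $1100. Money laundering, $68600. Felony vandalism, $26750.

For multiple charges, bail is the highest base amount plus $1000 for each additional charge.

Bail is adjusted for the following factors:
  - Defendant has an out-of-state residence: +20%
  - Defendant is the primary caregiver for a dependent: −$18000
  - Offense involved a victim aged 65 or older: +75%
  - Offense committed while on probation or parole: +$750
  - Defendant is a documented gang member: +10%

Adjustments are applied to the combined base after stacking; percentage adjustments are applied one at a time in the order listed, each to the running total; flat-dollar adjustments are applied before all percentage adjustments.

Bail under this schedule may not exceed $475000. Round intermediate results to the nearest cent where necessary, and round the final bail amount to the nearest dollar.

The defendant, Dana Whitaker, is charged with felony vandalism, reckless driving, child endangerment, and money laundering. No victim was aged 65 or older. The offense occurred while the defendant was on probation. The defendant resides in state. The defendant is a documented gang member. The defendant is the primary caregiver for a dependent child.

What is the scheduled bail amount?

Base amounts from the schedule: felony vandalism $26750; reckless driving $1100; child endangerment $84600; money laundering $68600.
Stacking rule: highest base plus $1000 per additional charge. Highest is child endangerment at $84600; 3 additional charges → +$3000. Combined base = $87600.
Defendant is the primary caregiver for a dependent (−$18000 flat): $87600 − $18000 = $69600.
Offense committed while on probation or parole (+$750 flat): $69600 + $750 = $70350.
Defendant is a documented gang member (+10%): $70350 × 1.1 = $77385.
$77385 is within the $475000 maximum.

$77385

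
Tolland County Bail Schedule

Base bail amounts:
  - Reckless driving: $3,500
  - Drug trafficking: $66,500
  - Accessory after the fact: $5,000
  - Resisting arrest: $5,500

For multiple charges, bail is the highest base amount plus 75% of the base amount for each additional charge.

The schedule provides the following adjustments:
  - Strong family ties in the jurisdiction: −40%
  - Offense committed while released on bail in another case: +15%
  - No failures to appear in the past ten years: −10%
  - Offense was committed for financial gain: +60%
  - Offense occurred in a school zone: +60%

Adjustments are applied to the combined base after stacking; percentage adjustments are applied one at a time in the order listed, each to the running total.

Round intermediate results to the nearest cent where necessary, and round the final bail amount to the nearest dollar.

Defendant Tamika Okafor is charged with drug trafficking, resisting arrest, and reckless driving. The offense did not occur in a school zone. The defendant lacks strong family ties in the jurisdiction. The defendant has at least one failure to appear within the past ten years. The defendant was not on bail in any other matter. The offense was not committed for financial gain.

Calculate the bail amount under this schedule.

Base amounts from the schedule: drug trafficking $66,500; resisting arrest $5,500; reckless driving $3,500.
Stacking rule: highest base plus 75% of each additional charge. Highest is drug trafficking at $66,500. Additional: $5,500 × 75% = $4,125; $3,500 × 75% = $2,625. Combined base = $66,500 + $6,750 = $73,250.
No adjustment factors apply to this defendant.

$73,250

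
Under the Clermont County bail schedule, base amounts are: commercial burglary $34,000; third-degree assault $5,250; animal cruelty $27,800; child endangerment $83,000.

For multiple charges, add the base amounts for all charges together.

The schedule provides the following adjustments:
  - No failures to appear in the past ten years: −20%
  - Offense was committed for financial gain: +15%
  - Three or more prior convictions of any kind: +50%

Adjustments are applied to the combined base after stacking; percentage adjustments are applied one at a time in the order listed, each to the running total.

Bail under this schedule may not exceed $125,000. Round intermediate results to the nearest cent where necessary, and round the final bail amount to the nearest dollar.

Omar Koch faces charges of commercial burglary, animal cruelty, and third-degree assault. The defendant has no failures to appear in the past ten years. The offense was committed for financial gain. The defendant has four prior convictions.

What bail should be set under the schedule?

$92,529

Base amounts from the schedule: commercial burglary $34,000; animal cruelty $27,800; third-degree assault $5,250.
Stacking rule: sum of all bases. $34,000 + $27,800 + $5,250 = $67,050.
No failures to appear in the past ten years (−20%): $67,050 × 0.8 = $53,640.
Offense was committed for financial gain (+15%): $53,640 × 1.15 = $61,686.
Three or more prior convictions of any kind (+50%): $61,686 × 1.5 = $92,529.
$92,529 is within the $125,000 maximum.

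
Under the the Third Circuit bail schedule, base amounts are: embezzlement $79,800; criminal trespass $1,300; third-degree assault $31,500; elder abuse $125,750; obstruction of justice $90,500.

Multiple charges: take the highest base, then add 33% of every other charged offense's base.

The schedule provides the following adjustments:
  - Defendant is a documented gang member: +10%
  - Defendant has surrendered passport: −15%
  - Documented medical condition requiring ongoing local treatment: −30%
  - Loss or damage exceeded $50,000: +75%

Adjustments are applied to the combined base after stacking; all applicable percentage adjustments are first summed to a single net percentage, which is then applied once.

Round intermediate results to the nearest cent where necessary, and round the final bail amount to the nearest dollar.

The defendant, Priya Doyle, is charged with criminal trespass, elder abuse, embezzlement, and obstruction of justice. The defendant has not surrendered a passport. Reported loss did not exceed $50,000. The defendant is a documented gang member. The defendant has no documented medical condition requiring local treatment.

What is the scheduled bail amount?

Base amounts from the schedule: criminal trespass $1,300; elder abuse $125,750; embezzlement $79,800; obstruction of justice $90,500.
Stacking rule: highest base plus 33% of each additional charge. Highest is elder abuse at $125,750. Additional: $1,300 × 33% = $429; $79,800 × 33% = $26,334; $90,500 × 33% = $29,865. Combined base = $125,750 + $56,628 = $182,378.
Defendant is a documented gang member (+10%): $182,378 × 1.1 = $200,615.80.
Rounded to the nearest dollar: $200,616.

$200,616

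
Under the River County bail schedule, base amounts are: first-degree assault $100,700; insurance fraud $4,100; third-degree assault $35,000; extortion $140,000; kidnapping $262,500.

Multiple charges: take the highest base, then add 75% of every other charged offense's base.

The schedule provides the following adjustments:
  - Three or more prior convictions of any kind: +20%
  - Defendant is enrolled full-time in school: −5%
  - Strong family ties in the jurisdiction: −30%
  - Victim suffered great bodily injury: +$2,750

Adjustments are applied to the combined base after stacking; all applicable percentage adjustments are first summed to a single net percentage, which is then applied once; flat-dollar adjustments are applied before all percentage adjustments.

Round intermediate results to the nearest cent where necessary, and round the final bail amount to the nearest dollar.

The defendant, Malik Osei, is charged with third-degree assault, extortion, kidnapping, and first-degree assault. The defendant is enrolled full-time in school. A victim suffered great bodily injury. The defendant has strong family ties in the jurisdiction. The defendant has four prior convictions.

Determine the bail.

Base amounts from the schedule: third-degree assault $35,000; extortion $140,000; kidnapping $262,500; first-degree assault $100,700.
Stacking rule: highest base plus 75% of each additional charge. Highest is kidnapping at $262,500. Additional: $35,000 × 75% = $26,250; $140,000 × 75% = $105,000; $100,700 × 75% = $75,525. Combined base = $262,500 + $206,775 = $469,275.
Victim suffered great bodily injury (+$2,750 flat): $469,275 + $2,750 = $472,025.
Net percentage adjustment: +20% −5% −30% = −15%. $472,025 × 0.85 = $401,221.25.
Rounded to the nearest dollar: $401,221.

$401,221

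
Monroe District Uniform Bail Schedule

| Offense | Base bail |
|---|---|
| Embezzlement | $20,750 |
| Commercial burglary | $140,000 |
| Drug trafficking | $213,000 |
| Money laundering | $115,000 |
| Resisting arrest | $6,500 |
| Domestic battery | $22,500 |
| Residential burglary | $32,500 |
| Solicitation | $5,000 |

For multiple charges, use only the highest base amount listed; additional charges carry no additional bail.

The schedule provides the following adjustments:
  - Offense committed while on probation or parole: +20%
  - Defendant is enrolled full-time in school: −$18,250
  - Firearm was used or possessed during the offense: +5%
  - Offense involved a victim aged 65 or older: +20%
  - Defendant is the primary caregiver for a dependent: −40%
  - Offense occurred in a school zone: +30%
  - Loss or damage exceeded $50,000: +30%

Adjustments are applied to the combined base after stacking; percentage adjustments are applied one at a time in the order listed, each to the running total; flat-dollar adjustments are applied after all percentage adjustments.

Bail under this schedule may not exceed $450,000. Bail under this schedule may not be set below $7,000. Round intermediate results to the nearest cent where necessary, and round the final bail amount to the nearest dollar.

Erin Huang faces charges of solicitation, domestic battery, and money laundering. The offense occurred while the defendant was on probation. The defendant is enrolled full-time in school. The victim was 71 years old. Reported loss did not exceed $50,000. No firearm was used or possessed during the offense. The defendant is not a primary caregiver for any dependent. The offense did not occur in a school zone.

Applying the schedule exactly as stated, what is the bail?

Base amounts from the schedule: solicitation $5,000; domestic battery $22,500; money laundering $115,000.
Stacking rule: use the highest base only. Highest is money laundering at $115,000. Combined base = $115,000.
Offense committed while on probation or parole (+20%): $115,000 × 1.2 = $138,000.
Offense involved a victim aged 65 or older (+20%): $138,000 × 1.2 = $165,600.
Defendant is enrolled full-time in school (−$18,250 flat): $165,600 − $18,250 = $147,350.
$147,350 is within the $450,000 maximum.
$147,350 is at or above the $7,000 minimum.

$147,350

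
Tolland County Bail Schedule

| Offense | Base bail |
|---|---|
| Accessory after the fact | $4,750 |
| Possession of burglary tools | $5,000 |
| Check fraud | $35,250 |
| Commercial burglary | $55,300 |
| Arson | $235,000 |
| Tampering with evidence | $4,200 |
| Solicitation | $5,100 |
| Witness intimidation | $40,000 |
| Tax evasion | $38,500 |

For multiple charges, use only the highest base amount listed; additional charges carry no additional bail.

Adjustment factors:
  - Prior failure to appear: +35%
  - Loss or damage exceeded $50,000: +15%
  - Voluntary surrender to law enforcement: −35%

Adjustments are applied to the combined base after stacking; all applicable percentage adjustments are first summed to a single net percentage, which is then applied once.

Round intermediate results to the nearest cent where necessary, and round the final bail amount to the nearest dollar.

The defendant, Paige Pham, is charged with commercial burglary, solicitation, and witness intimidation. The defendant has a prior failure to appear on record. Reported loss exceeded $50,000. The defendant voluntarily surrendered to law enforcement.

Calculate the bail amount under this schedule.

Base amounts from the schedule: commercial burglary $55,300; solicitation $5,100; witness intimidation $40,000.
Stacking rule: use the highest base only. Highest is commercial burglary at $55,300. Combined base = $55,300.
Net percentage adjustment: +35% +15% −35% = +15%. $55,300 × 1.15 = $63,595.

$63,595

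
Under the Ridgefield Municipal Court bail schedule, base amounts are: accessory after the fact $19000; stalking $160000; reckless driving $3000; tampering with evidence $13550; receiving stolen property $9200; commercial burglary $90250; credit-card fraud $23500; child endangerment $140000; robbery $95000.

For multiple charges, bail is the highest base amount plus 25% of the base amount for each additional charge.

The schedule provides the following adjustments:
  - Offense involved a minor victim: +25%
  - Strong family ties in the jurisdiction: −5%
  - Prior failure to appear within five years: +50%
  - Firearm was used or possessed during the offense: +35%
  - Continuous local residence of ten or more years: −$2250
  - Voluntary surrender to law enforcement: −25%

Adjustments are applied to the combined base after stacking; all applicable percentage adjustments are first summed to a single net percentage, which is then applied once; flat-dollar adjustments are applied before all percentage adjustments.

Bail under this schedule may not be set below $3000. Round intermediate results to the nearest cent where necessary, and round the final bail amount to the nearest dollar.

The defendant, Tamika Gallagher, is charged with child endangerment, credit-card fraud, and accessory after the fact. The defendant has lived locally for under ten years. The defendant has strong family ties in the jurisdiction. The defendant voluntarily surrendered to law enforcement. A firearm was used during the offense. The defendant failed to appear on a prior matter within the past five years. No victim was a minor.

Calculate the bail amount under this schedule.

Base amounts from the schedule: child endangerment $140000; credit-card fraud $23500; accessory after the fact $19000.
Stacking rule: highest base plus 25% of each additional charge. Highest is child endangerment at $140000. Additional: $23500 × 25% = $5875; $19000 × 25% = $4750. Combined base = $140000 + $10625 = $150625.
Net percentage adjustment: −5% +50% +35% −25% = +55%. $150625 × 1.55 = $233468.75.
$233468.75 is at or above the $3000 minimum.
Rounded to the nearest dollar: $233469.

$233469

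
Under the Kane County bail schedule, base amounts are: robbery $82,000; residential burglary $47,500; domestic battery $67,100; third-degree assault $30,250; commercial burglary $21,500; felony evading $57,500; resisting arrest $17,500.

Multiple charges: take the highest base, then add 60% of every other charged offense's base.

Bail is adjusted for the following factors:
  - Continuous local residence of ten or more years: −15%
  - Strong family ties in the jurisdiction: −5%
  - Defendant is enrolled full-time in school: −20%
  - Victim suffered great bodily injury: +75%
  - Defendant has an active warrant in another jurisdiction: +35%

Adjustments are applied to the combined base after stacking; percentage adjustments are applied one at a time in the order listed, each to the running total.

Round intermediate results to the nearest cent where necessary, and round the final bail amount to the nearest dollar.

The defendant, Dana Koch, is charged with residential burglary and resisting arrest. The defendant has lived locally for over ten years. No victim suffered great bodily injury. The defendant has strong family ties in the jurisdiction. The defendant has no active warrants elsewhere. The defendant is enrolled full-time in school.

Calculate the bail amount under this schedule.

Base amounts from the schedule: residential burglary $47,500; resisting arrest $17,500.
Stacking rule: highest base plus 60% of each additional charge. Highest is residential burglary at $47,500. Additional: $17,500 × 60% = $10,500. Combined base = $47,500 + $10,500 = $58,000.
Continuous local residence of ten or more years (−15%): $58,000 × 0.85 = $49,300.
Strong family ties in the jurisdiction (−5%): $49,300 × 0.95 = $46,835.
Defendant is enrolled full-time in school (−20%): $46,835 × 0.8 = $37,468.

$37,468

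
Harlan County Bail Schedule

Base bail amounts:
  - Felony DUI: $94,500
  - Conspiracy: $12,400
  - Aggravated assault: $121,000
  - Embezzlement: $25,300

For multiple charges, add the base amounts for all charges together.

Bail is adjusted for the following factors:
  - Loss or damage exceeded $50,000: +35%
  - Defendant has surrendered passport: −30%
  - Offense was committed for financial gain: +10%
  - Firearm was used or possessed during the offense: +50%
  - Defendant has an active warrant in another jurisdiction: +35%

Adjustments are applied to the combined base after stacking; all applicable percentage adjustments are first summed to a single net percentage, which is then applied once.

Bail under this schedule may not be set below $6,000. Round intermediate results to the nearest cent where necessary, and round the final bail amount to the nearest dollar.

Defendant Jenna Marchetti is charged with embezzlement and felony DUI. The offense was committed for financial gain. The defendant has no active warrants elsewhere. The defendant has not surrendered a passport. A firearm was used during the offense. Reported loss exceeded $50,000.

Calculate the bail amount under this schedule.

$233,610

Base amounts from the schedule: embezzlement $25,300; felony DUI $94,500.
Stacking rule: sum of all bases. $25,300 + $94,500 = $119,800.
Net percentage adjustment: +35% +10% +50% = +95%. $119,800 × 1.95 = $233,610.
$233,610 is at or above the $6,000 minimum.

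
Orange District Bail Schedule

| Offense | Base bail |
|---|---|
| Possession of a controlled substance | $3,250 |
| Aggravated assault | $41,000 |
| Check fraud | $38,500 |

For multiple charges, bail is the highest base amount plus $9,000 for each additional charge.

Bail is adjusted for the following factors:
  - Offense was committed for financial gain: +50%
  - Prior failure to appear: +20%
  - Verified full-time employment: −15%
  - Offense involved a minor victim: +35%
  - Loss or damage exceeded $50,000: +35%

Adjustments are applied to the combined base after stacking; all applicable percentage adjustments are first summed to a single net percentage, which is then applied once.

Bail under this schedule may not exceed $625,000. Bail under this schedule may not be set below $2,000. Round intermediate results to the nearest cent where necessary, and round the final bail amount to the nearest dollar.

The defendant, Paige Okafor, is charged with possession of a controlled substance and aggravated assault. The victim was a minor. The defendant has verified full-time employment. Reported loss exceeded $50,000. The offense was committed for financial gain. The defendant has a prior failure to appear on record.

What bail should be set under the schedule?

Base amounts from the schedule: possession of a controlled substance $3,250; aggravated assault $41,000.
Stacking rule: highest base plus $9,000 per additional charge. Highest is aggravated assault at $41,000; 1 additional charge → +$9,000. Combined base = $50,000.
Net percentage adjustment: +50% +20% −15% +35% +35% = +125%. $50,000 × 2.25 = $112,500.
$112,500 is within the $625,000 maximum.
$112,500 is at or above the $2,000 minimum.

$112,500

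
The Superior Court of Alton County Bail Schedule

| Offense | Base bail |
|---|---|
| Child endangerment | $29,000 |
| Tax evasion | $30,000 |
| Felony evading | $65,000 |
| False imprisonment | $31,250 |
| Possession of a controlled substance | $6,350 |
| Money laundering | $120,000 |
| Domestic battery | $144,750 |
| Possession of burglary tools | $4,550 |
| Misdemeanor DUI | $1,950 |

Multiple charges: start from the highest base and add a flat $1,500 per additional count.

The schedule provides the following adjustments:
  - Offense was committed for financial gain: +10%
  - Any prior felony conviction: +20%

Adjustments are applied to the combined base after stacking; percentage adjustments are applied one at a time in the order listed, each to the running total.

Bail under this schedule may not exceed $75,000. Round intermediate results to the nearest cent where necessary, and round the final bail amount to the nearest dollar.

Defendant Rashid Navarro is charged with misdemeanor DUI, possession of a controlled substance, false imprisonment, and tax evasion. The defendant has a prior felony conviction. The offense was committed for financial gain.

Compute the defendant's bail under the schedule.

$47,190

Base amounts from the schedule: misdemeanor DUI $1,950; possession of a controlled substance $6,350; false imprisonment $31,250; tax evasion $30,000.
Stacking rule: highest base plus $1,500 per additional charge. Highest is false imprisonment at $31,250; 3 additional charges → +$4,500. Combined base = $35,750.
Offense was committed for financial gain (+10%): $35,750 × 1.1 = $39,325.
Any prior felony conviction (+20%): $39,325 × 1.2 = $47,190.
$47,190 is within the $75,000 maximum.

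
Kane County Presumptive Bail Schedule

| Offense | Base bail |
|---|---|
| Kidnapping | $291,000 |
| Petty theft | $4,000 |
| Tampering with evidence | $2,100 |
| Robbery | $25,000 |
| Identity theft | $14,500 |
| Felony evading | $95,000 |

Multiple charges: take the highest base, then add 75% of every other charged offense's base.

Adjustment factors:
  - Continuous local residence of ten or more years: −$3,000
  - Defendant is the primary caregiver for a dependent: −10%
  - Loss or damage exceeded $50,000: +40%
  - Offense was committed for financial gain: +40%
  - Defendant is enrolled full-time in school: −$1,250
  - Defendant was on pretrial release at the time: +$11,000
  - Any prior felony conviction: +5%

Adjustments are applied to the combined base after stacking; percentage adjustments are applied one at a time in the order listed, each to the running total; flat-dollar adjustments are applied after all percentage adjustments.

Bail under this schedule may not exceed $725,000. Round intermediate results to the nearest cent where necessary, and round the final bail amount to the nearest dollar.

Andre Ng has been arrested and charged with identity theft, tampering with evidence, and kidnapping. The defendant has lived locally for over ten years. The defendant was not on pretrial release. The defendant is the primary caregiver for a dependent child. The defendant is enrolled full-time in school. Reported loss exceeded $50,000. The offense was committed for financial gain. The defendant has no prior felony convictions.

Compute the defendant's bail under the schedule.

$531,036

Base amounts from the schedule: identity theft $14,500; tampering with evidence $2,100; kidnapping $291,000.
Stacking rule: highest base plus 75% of each additional charge. Highest is kidnapping at $291,000. Additional: $14,500 × 75% = $10,875; $2,100 × 75% = $1,575. Combined base = $291,000 + $12,450 = $303,450.
Defendant is the primary caregiver for a dependent (−10%): $303,450 × 0.9 = $273,105.
Loss or damage exceeded $50,000 (+40%): $273,105 × 1.4 = $382,347.
Offense was committed for financial gain (+40%): $382,347 × 1.4 = $535,285.80.
Continuous local residence of ten or more years (−$3,000 flat): $535,285.80 − $3,000 = $532,285.80.
Defendant is enrolled full-time in school (−$1,250 flat): $532,285.80 − $1,250 = $531,035.80.
$531,035.80 is within the $725,000 maximum.
Rounded to the nearest dollar: $531,036.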